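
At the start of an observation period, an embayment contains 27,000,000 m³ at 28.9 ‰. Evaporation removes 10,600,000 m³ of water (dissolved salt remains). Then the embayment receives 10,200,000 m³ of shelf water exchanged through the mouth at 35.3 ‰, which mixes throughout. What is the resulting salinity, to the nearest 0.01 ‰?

42.87 ‰

After evaporation: salt = 27,000,000×28.9 = 780,300,000; volume = 27,000,000 − 10,600,000 = 16,400,000 m³
After mixing: salt = 780,300,000 + 10,200,000×35.3 = 1,140,360,000; volume = 16,400,000 + 10,200,000 = 26,600,000 m³
S = 1,140,360,000 / 26,600,000 = 42.8707 ‰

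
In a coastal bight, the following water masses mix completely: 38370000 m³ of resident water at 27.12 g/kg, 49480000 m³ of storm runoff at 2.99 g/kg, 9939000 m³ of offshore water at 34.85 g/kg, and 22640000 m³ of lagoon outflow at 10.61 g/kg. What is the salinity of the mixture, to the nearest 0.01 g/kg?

14.74 g/kg

Salt balance:
salt = 38,370,000×27.12 + 49,480,000×2.99 + 9,939,000×34.85 + 22,640,000×10.61 = 1,040,594,400 + 147,945,200 + 346,374,150 + 240,210,400 = 1,775,124,150
volume = 38,370,000 + 49,480,000 + 9,939,000 + 22,640,000 = 120,429,000 m³
S = 1,775,124,150 / 120,429,000 = 14.74 g/kg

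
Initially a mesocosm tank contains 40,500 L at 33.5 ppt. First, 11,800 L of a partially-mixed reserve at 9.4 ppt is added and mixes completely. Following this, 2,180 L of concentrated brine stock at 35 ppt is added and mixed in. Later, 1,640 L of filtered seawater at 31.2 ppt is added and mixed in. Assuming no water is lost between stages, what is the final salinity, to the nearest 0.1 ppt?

Salt balance:
Initial salt = 40,500×33.5 = 1,356,750
After stage 1: salt = 1,356,750 + 11,800×9.4 = 1,467,670; volume = 52,300 L; S = 28.063 ppt
After stage 2: salt = 1,467,670 + 2,180×35 = 1,543,970; volume = 54,480 L; S = 28.34 ppt
After stage 3: salt = 1,543,970 + 1,640×31.2 = 1,595,138; volume = 56,120 L
S = 1,595,138 / 56,120 = 28.4237 ppt

28.4 ppt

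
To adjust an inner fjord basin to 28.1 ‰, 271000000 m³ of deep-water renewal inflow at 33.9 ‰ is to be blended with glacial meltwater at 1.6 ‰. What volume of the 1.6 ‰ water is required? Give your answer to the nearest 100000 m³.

59300000 m³

Salt balance: 271,000,000×33.9 + V×1.6 = (271,000,000+V)×28.1
9,186,900,000 + 1.6V = 7,615,100,000 + 28.1V
1,571,800,000 = 26.5V
V = 59,313,207.55 m³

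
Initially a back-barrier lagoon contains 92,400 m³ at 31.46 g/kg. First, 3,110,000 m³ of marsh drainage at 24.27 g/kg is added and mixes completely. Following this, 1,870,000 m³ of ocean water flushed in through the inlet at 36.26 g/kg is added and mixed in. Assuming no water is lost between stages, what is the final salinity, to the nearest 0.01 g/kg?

28.82 g/kg

Total salt / total volume:
Initial salt = 92,400×31.46 = 2,906,904
After stage 1: salt = 2,906,904 + 3,110,000×24.27 = 78,386,604; volume = 3,202,400 m³; S = 24.477 g/kg
After stage 2: salt = 78,386,604 + 1,870,000×36.26 = 146,192,804; volume = 5,072,400 m³
S = 146,192,804 / 5,072,400 = 28.8212 g/kg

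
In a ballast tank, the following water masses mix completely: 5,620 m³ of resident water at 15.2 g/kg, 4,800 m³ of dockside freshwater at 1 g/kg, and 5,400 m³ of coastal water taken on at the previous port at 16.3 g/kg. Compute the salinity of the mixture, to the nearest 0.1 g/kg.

11.3 g/kg

Total salt / total volume:
salt = 5,620×15.2 + 4,800×1 + 5,400×16.3 = 85,424 + 4,800 + 88,020 = 178,244
volume = 5,620 + 4,800 + 5,400 = 15,820 m³
S = 178,244 / 15,820 = 11.267 g/kg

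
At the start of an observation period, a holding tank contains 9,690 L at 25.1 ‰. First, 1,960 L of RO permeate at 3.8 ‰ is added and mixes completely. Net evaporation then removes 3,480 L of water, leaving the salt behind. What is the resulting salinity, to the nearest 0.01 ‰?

30.68 ‰

After mixing: salt = 9,690×25.1 + 1,960×3.8 = 250,667; volume = 11,650 L
After evaporation: salt unchanged = 250,667; volume = 11,650 − 3,480 = 8,170 L
S = 250,667 / 8,170 = 30.6814 ‰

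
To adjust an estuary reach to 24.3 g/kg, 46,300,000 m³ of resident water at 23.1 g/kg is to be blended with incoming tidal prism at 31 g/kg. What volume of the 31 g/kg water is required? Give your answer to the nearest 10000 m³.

Salt balance: 46,300,000×23.1 + V×31 = (46,300,000+V)×24.3
1,069,530,000 + 31V = 1,125,090,000 + 24.3V
55,560,000 = 6.7V
V = 8,292,537.31 m³

8290000 m³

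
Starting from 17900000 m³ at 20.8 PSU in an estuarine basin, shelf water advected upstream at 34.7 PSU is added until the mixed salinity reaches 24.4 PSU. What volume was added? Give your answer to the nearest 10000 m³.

6260000 m³

Salt balance: 17,900,000×20.8 + V×34.7 = (17,900,000+V)×24.4
372,320,000 + 34.7V = 436,760,000 + 24.4V
64,440,000 = 10.3V
V = 6,256,310.68 m³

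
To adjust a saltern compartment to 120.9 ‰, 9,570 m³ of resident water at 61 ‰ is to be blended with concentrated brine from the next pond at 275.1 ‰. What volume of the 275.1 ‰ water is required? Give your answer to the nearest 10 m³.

3720 m³

Salt balance: 9,570×61 + V×275.1 = (9,570+V)×120.9
583,770 + 275.1V = 1,157,013 + 120.9V
573,243 = 154.2V
V = 3,717.53 m³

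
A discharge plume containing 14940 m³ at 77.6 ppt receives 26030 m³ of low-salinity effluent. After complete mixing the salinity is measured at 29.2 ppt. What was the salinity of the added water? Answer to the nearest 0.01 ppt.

1.42 ppt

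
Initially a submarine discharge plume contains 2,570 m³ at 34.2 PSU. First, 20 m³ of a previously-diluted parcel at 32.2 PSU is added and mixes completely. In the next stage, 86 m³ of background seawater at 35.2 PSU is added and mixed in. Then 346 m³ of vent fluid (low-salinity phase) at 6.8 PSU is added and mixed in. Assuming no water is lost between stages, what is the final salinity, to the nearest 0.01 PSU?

Total salt / total volume:
Initial salt = 2,570×34.2 = 87,894
After stage 1: salt = 87,894 + 20×32.2 = 88,538; volume = 2,590 m³; S = 34.185 PSU
After stage 2: salt = 88,538 + 86×35.2 = 91,565.2; volume = 2,676 m³; S = 34.217 PSU
After stage 3: salt = 91,565.2 + 346×6.8 = 93,918; volume = 3,022 m³
S = 93,918 / 3,022 = 31.0781 PSU

31.08 PSU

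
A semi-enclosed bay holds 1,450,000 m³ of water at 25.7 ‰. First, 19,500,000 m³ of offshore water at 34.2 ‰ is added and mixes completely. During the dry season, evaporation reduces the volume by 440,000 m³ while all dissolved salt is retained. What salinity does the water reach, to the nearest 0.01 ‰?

After mixing: salt = 1,450,000×25.7 + 19,500,000×34.2 = 704,165,000; volume = 20,950,000 m³
After evaporation: salt unchanged = 704,165,000; volume = 20,950,000 − 440,000 = 20,510,000 m³
S = 704,165,000 / 20,510,000 = 34.3328 ‰

34.33 ‰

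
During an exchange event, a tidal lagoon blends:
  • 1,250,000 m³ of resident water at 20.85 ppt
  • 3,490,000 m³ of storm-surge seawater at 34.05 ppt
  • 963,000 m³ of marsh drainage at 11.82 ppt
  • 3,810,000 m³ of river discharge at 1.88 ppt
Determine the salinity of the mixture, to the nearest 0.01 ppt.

17.18 ppt

Weighted by volume,
salt = 1,250,000×20.85 + 3,490,000×34.05 + 963,000×11.82 + 3,810,000×1.88 = 26,062,500 + 118,834,500 + 11,382,660 + 7,162,800 = 163,442,460
volume = 1,250,000 + 3,490,000 + 963,000 + 3,810,000 = 9,513,000 m³
S = 163,442,460 / 9,513,000 = 17.181 ppt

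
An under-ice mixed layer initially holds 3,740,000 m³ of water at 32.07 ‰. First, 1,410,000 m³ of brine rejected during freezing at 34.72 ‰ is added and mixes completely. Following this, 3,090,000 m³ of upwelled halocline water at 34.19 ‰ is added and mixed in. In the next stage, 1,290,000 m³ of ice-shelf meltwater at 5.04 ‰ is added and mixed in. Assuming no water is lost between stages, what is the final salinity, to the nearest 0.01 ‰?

Weighted by volume,
Initial salt = 3,740,000×32.07 = 119,941,800
After stage 1: salt = 119,941,800 + 1,410,000×34.72 = 168,897,000; volume = 5,150,000 m³; S = 32.796 ‰
After stage 2: salt = 168,897,000 + 3,090,000×34.19 = 274,544,100; volume = 8,240,000 m³; S = 33.318 ‰
After stage 3: salt = 274,544,100 + 1,290,000×5.04 = 281,045,700; volume = 9,530,000 m³
S = 281,045,700 / 9,530,000 = 29.4906 ‰

29.49 ‰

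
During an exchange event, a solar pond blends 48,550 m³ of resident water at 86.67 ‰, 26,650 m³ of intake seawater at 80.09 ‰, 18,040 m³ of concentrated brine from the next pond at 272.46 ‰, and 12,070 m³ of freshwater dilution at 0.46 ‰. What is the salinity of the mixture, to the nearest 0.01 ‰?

106.95 ‰

By conservation of dissolved salt,
salt = 48,550×86.67 + 26,650×80.09 + 18,040×272.46 + 12,070×0.46 = 4,207,828.5 + 2,134,398.5 + 4,915,178.4 + 5,552.2 = 11,262,957.6
volume = 48,550 + 26,650 + 18,040 + 12,070 = 105,310 m³
S = 11,262,957.6 / 105,310 = 106.9505 ‰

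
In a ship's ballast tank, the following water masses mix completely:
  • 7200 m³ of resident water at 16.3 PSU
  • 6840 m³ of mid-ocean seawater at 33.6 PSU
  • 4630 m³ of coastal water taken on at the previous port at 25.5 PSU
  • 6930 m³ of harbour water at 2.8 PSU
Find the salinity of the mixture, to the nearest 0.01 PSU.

18.93 PSU

Weighted by volume,
salt = 7,200×16.3 + 6,840×33.6 + 4,630×25.5 + 6,930×2.8 = 117,360 + 229,824 + 118,065 + 19,404 = 484,653
volume = 7,200 + 6,840 + 4,630 + 6,930 = 25,600 m³
S = 484,653 / 25,600 = 18.9318 PSU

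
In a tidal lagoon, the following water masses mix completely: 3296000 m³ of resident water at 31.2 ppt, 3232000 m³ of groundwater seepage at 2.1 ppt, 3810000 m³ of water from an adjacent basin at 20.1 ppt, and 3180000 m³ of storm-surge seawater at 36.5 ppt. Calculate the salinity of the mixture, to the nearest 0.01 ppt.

22.36 ppt

By conservation of dissolved salt,
salt = 3,296,000×31.2 + 3,232,000×2.1 + 3,810,000×20.1 + 3,180,000×36.5 = 102,835,200 + 6,787,200 + 76,581,000 + 116,070,000 = 302,273,400
volume = 3,296,000 + 3,232,000 + 3,810,000 + 3,180,000 = 13,518,000 m³
S = 302,273,400 / 13,518,000 = 22.3608 ppt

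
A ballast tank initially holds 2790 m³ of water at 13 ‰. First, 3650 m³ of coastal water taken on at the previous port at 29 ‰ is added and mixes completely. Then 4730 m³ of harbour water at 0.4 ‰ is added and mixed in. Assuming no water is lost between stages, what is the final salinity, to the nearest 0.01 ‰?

Weighted by volume,
Initial salt = 2,790×13 = 36,270
After stage 1: salt = 36,270 + 3,650×29 = 142,120; volume = 6,440 m³; S = 22.068 ‰
After stage 2: salt = 142,120 + 4,730×0.4 = 144,012; volume = 11,170 m³
S = 144,012 / 11,170 = 12.8927 ‰

12.89 ‰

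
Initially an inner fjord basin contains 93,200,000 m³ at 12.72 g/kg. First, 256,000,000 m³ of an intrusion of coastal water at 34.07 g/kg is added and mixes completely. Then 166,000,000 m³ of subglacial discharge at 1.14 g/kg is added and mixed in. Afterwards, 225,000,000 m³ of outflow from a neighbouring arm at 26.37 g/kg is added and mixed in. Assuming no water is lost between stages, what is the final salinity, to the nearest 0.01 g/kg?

21.66 g/kg

Mass of salt is conserved:
Initial salt = 93,200,000×12.72 = 1,185,504,000
After stage 1: salt = 1,185,504,000 + 256,000,000×34.07 = 9,907,424,000; volume = 349,200,000 m³; S = 28.372 g/kg
After stage 2: salt = 9,907,424,000 + 166,000,000×1.14 = 10,096,664,000; volume = 515,200,000 m³; S = 19.598 g/kg
After stage 3: salt = 10,096,664,000 + 225,000,000×26.37 = 16,029,914,000; volume = 740,200,000 m³
S = 16,029,914,000 / 740,200,000 = 21.6562 g/kg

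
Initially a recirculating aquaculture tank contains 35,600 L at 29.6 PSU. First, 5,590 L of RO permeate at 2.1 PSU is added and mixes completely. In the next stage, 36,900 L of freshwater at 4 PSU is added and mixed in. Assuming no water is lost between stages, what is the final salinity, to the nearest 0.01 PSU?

15.53 PSU

Weighted by volume,
Initial salt = 35,600×29.6 = 1,053,760
After stage 1: salt = 1,053,760 + 5,590×2.1 = 1,065,499; volume = 41,190 L; S = 25.868 PSU
After stage 2: salt = 1,065,499 + 36,900×4 = 1,213,099; volume = 78,090 L
S = 1,213,099 / 78,090 = 15.5346 PSU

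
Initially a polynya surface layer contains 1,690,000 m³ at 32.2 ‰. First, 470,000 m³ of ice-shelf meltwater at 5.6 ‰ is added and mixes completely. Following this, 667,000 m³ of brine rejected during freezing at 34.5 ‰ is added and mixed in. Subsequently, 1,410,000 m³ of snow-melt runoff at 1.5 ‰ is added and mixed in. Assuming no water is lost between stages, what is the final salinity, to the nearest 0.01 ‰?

Total salt / total volume:
Initial salt = 1,690,000×32.2 = 54,418,000
After stage 1: salt = 54,418,000 + 470,000×5.6 = 57,050,000; volume = 2,160,000 m³; S = 26.412 ‰
After stage 2: salt = 57,050,000 + 667,000×34.5 = 80,061,500; volume = 2,827,000 m³; S = 28.32 ‰
After stage 3: salt = 80,061,500 + 1,410,000×1.5 = 82,176,500; volume = 4,237,000 m³
S = 82,176,500 / 4,237,000 = 19.395 ‰

19.39 ‰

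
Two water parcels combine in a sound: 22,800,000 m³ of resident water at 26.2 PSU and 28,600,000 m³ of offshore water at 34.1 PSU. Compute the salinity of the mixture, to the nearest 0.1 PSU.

Weighted by volume,
salt = 22,800,000×26.2 + 28,600,000×34.1 = 597,360,000 + 975,260,000 = 1,572,620,000
volume = 22,800,000 + 28,600,000 = 51,400,000 m³
S = 1,572,620,000 / 51,400,000 = 30.596 PSU

30.6 PSU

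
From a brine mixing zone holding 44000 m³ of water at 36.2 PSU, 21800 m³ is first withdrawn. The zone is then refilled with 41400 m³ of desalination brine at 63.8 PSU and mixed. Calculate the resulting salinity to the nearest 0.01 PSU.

Remaining after removal: 22,200 m³ at 36.2 PSU (salt = 803,640)
After addition: salt = 803,640 + 41,400×63.8 = 3,444,960; volume = 63,600 m³
S = 3,444,960 / 63,600 = 54.166 PSU

54.17 PSU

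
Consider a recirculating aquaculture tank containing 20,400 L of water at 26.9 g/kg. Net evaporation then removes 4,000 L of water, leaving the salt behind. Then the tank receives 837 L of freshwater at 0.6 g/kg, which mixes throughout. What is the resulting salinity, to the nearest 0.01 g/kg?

After evaporation: salt = 20,400×26.9 = 548,760; volume = 20,400 − 4,000 = 16,400 L
After mixing: salt = 548,760 + 837×0.6 = 549,262.2; volume = 16,400 + 837 = 17,237 L
S = 549,262.2 / 17,237 = 31.8653 g/kg

31.87 g/kg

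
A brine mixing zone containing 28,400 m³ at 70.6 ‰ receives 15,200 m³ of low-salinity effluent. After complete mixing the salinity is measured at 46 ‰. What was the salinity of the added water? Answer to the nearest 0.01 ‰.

Salt balance: 28,400×70.6 + 15,200×S = 43,600×46
2,005,040 + 15,200·S = 2,005,600
S = (2,005,600 − 2,005,040) / 15,200 = 0.0368 ‰

0.04 ‰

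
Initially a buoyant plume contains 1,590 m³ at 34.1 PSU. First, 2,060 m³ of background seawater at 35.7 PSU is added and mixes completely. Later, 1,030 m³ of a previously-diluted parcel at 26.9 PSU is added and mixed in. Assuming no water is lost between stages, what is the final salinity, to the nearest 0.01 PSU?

Conserving salt mass:
Initial salt = 1,590×34.1 = 54,219
After stage 1: salt = 54,219 + 2,060×35.7 = 127,761; volume = 3,650 m³; S = 35.003 PSU
After stage 2: salt = 127,761 + 1,030×26.9 = 155,468; volume = 4,680 m³
S = 155,468 / 4,680 = 33.2197 PSU

33.22 PSU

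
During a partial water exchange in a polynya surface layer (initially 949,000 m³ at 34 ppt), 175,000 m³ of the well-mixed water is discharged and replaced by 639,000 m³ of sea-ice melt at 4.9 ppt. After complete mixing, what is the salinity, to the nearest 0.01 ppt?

20.84 ppt

Remaining after removal: 774,000 m³ at 34 ppt (salt = 26,316,000)
After addition: salt = 26,316,000 + 639,000×4.9 = 29,447,100; volume = 1,413,000 m³
S = 29,447,100 / 1,413,000 = 20.8401 ppt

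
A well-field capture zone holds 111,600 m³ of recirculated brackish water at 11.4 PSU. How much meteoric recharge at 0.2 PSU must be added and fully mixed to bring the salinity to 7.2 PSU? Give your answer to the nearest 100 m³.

67000 m³

Salt balance: 111,600×11.4 + V×0.2 = (111,600+V)×7.2
1,272,240 + 0.2V = 803,520 + 7.2V
468,720 = 7V
V = 66,960 m³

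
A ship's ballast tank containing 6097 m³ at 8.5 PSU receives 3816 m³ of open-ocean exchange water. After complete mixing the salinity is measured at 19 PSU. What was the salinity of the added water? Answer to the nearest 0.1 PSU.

35.8 PSU

Salt balance: 6,097×8.5 + 3,816×S = 9,913×19
51,824.5 + 3,816·S = 188,347
S = (188,347 − 51,824.5) / 3,816 = 35.7763 PSU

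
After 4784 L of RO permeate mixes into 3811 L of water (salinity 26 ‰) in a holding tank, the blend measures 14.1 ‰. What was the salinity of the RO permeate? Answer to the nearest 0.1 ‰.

4.6 ‰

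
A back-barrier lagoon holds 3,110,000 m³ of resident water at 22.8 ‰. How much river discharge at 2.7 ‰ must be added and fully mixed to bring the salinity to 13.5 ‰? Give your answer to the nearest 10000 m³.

Salt balance: 3,110,000×22.8 + V×2.7 = (3,110,000+V)×13.5
70,908,000 + 2.7V = 41,985,000 + 13.5V
28,923,000 = 10.8V
V = 2,678,055.56 m³

2680000 m³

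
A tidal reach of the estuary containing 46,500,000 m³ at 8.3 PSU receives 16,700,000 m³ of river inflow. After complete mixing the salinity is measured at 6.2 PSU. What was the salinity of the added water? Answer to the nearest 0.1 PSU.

0.4 PSU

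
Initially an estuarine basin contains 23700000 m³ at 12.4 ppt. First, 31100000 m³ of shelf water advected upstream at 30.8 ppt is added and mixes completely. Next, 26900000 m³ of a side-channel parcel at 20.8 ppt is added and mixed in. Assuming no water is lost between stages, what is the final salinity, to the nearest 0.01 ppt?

22.17 ppt

Mass of salt is conserved:
Initial salt = 23,700,000×12.4 = 293,880,000
After stage 1: salt = 293,880,000 + 31,100,000×30.8 = 1,251,760,000; volume = 54,800,000 m³; S = 22.842 ppt
After stage 2: salt = 1,251,760,000 + 26,900,000×20.8 = 1,811,280,000; volume = 81,700,000 m³
S = 1,811,280,000 / 81,700,000 = 22.1699 ppt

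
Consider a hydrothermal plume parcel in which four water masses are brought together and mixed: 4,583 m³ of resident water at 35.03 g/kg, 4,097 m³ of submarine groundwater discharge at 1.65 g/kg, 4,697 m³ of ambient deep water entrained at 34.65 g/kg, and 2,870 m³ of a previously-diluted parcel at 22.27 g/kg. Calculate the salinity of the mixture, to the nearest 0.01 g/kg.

24.25 g/kg

Weighted by volume,
salt = 4,583×35.03 + 4,097×1.65 + 4,697×34.65 + 2,870×22.27 = 160,542.49 + 6,760.05 + 162,751.05 + 63,914.9 = 393,968.49
volume = 4,583 + 4,097 + 4,697 + 2,870 = 16,247 m³
S = 393,968.49 / 16,247 = 24.2487 g/kg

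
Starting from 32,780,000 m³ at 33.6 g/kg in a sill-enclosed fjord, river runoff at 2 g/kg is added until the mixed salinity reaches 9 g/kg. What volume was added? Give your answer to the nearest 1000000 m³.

Salt balance: 32,780,000×33.6 + V×2 = (32,780,000+V)×9
1,101,408,000 + 2V = 295,020,000 + 9V
806,388,000 = 7V
V = 115,198,285.71 m³

115000000 m³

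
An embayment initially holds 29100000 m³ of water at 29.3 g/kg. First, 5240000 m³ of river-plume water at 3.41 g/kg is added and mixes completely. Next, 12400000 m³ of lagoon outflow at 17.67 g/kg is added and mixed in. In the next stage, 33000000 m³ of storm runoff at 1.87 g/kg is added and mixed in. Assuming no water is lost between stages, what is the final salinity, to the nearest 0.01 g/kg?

Conserving salt mass:
Initial salt = 29,100,000×29.3 = 852,630,000
After stage 1: salt = 852,630,000 + 5,240,000×3.41 = 870,498,400; volume = 34,340,000 m³; S = 25.349 g/kg
After stage 2: salt = 870,498,400 + 12,400,000×17.67 = 1,089,606,400; volume = 46,740,000 m³; S = 23.312 g/kg
After stage 3: salt = 1,089,606,400 + 33,000,000×1.87 = 1,151,316,400; volume = 79,740,000 m³
S = 1,151,316,400 / 79,740,000 = 14.4384 g/kg

14.44 g/kg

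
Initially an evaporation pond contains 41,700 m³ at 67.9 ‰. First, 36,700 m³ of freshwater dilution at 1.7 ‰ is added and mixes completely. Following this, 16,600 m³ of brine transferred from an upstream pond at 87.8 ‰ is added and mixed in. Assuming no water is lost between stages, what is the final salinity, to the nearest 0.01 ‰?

45.80 ‰

Salt balance:
Initial salt = 41,700×67.9 = 2,831,430
After stage 1: salt = 2,831,430 + 36,700×1.7 = 2,893,820; volume = 78,400 m³; S = 36.911 ‰
After stage 2: salt = 2,893,820 + 16,600×87.8 = 4,351,300; volume = 95,000 m³
S = 4,351,300 / 95,000 = 45.8032 ‰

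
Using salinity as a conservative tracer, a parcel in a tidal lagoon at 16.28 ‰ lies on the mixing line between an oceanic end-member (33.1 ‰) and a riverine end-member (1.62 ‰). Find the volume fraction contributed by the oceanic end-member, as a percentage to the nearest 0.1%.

Let g be the oceanic fraction. Salt balance per unit volume:
g×33.1 + (1−g)×1.62 = 16.28
g = (16.28 − 1.62) / (33.1 − 1.62) = 14.66/31.48 = 0.4657

46.6%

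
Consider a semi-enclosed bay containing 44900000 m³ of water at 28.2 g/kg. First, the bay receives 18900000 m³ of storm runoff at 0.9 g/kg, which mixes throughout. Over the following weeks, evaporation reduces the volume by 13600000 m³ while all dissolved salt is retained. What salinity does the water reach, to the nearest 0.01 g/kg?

25.56 g/kg

After mixing: salt = 44,900,000×28.2 + 18,900,000×0.9 = 1,283,190,000; volume = 63,800,000 m³
After evaporation: salt unchanged = 1,283,190,000; volume = 63,800,000 − 13,600,000 = 50,200,000 m³
S = 1,283,190,000 / 50,200,000 = 25.5616 g/kg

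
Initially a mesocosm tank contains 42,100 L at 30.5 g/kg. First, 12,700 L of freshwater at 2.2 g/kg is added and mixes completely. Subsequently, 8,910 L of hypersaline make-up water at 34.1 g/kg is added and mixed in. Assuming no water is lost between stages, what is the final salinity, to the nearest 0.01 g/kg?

By conservation of dissolved salt,
Initial salt = 42,100×30.5 = 1,284,050
After stage 1: salt = 1,284,050 + 12,700×2.2 = 1,311,990; volume = 54,800 L; S = 23.941 g/kg
After stage 2: salt = 1,311,990 + 8,910×34.1 = 1,615,821; volume = 63,710 L
S = 1,615,821 / 63,710 = 25.3621 g/kg

25.36 g/kg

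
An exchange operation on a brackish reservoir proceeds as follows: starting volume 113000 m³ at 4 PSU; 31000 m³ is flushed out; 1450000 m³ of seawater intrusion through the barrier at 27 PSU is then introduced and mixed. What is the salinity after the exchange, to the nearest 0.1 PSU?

25.8 PSU

Remaining after removal: 82,000 m³ at 4 PSU (salt = 328,000)
After addition: salt = 328,000 + 1,450,000×27 = 39,478,000; volume = 1,532,000 m³
S = 39,478,000 / 1,532,000 = 25.7689 PSU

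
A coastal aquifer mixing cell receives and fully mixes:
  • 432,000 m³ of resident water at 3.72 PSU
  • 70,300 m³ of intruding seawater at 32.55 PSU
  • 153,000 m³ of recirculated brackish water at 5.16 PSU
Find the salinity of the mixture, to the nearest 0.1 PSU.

Salt balance:
salt = 432,000×3.72 + 70,300×32.55 + 153,000×5.16 = 1,607,040 + 2,288,265 + 789,480 = 4,684,785
volume = 432,000 + 70,300 + 153,000 = 655,300 m³
S = 4,684,785 / 655,300 = 7.149 PSU

7.1 PSU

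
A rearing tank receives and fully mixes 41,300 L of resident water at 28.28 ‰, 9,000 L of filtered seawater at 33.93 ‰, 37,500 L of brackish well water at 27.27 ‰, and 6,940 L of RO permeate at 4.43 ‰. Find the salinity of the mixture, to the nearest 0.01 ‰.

26.67 ‰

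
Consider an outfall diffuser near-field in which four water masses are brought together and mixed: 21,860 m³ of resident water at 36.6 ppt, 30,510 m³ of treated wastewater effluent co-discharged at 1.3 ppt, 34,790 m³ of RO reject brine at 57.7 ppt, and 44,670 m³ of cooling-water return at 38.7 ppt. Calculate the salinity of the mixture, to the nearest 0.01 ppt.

Total salt / total volume:
salt = 21,860×36.6 + 30,510×1.3 + 34,790×57.7 + 44,670×38.7 = 800,076 + 39,663 + 2,007,383 + 1,728,729 = 4,575,851
volume = 21,860 + 30,510 + 34,790 + 44,670 = 131,830 m³
S = 4,575,851 / 131,830 = 34.7102 ppt

34.71 ppt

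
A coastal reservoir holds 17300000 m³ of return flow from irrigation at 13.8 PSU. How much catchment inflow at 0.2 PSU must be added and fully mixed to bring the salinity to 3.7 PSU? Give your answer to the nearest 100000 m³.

Salt balance: 17,300,000×13.8 + V×0.2 = (17,300,000+V)×3.7
238,740,000 + 0.2V = 64,010,000 + 3.7V
174,730,000 = 3.5V
V = 49,922,857.14 m³

49900000 m³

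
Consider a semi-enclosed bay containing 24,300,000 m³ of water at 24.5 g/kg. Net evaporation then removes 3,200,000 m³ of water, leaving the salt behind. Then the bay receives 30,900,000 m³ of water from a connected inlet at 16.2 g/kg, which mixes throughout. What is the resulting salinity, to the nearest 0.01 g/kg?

After evaporation: salt = 24,300,000×24.5 = 595,350,000; volume = 24,300,000 − 3,200,000 = 21,100,000 m³
After mixing: salt = 595,350,000 + 30,900,000×16.2 = 1,095,930,000; volume = 21,100,000 + 30,900,000 = 52,000,000 m³
S = 1,095,930,000 / 52,000,000 = 21.0756 g/kg

21.08 g/kg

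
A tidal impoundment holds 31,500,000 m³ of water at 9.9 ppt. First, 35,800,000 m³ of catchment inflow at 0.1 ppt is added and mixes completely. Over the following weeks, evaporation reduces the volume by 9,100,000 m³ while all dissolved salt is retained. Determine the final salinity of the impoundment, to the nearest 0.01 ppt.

After mixing: salt = 31,500,000×9.9 + 35,800,000×0.1 = 315,430,000; volume = 67,300,000 m³
After evaporation: salt unchanged = 315,430,000; volume = 67,300,000 − 9,100,000 = 58,200,000 m³
S = 315,430,000 / 58,200,000 = 5.4198 ppt

5.42 ppt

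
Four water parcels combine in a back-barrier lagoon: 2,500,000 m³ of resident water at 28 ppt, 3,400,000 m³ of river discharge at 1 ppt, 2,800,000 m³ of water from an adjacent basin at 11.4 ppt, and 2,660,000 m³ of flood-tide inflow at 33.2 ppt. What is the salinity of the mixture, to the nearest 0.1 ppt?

17.0 ppt

Weighted by volume,
salt = 2,500,000×28 + 3,400,000×1 + 2,800,000×11.4 + 2,660,000×33.2 = 70,000,000 + 3,400,000 + 31,920,000 + 88,312,000 = 193,632,000
volume = 2,500,000 + 3,400,000 + 2,800,000 + 2,660,000 = 11,360,000 m³
S = 193,632,000 / 11,360,000 = 17.045 ppt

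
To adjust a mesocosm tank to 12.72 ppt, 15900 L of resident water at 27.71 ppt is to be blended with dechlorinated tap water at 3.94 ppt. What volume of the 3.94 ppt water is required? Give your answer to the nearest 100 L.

27100 L

Salt balance: 15,900×27.71 + V×3.94 = (15,900+V)×12.72
440,589 + 3.94V = 202,248 + 12.72V
238,341 = 8.78V
V = 27,145.9 L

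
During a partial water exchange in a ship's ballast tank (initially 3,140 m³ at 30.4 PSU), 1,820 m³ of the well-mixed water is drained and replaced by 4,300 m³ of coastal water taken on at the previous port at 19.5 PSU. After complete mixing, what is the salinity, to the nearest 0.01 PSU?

22.06 PSU

Remaining after removal: 1,320 m³ at 30.4 PSU (salt = 40,128)
After addition: salt = 40,128 + 4,300×19.5 = 123,978; volume = 5,620 m³
S = 123,978 / 5,620 = 22.0601 PSU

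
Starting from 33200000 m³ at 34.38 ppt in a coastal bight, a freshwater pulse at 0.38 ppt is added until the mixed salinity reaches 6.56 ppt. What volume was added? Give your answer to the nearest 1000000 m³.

Salt balance: 33,200,000×34.38 + V×0.38 = (33,200,000+V)×6.56
1,141,416,000 + 0.38V = 217,792,000 + 6.56V
923,624,000 = 6.18V
V = 149,453,721.68 m³

149000000 m³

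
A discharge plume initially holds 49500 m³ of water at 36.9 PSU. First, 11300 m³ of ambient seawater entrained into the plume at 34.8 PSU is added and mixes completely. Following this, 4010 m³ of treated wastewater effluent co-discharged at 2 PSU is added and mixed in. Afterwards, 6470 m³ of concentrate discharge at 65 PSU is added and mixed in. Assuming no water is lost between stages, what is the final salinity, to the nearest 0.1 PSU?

37.2 PSU

Mass of salt is conserved:
Initial salt = 49,500×36.9 = 1,826,550
After stage 1: salt = 1,826,550 + 11,300×34.8 = 2,219,790; volume = 60,800 m³; S = 36.51 PSU
After stage 2: salt = 2,219,790 + 4,010×2 = 2,227,810; volume = 64,810 m³; S = 34.374 PSU
After stage 3: salt = 2,227,810 + 6,470×65 = 2,648,360; volume = 71,280 m³
S = 2,648,360 / 71,280 = 37.1543 PSU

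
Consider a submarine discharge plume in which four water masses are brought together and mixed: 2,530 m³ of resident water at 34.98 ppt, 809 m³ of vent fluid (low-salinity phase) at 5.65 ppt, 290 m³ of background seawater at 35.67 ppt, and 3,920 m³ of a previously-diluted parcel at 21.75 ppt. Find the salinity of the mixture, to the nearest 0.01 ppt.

Weighted by volume,
salt = 2,530×34.98 + 809×5.65 + 290×35.67 + 3,920×21.75 = 88,499.4 + 4,570.85 + 10,344.3 + 85,260 = 188,674.55
volume = 2,530 + 809 + 290 + 3,920 = 7,549 m³
S = 188,674.55 / 7,549 = 24.9933 ppt

24.99 ppt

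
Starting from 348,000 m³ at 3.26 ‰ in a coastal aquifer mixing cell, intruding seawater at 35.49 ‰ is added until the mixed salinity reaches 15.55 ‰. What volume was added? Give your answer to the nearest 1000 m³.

214000 m³

Salt balance: 348,000×3.26 + V×35.49 = (348,000+V)×15.55
1,134,480 + 35.49V = 5,411,400 + 15.55V
4,276,920 = 19.94V
V = 214,489.47 m³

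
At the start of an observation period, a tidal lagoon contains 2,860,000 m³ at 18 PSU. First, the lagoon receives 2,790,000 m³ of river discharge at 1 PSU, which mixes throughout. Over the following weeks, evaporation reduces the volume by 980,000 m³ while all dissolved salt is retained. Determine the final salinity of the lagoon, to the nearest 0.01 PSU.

11.62 PSU

After mixing: salt = 2,860,000×18 + 2,790,000×1 = 54,270,000; volume = 5,650,000 m³
After evaporation: salt unchanged = 54,270,000; volume = 5,650,000 − 980,000 = 4,670,000 m³
S = 54,270,000 / 4,670,000 = 11.621 PSU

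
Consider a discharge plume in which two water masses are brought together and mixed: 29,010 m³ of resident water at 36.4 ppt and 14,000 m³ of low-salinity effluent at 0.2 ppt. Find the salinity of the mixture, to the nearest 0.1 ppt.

24.6 ppt

Salt balance:
salt = 29,010×36.4 + 14,000×0.2 = 1,055,964 + 2,800 = 1,058,764
volume = 29,010 + 14,000 = 43,010 m³
S = 1,058,764 / 43,010 = 24.617 ppt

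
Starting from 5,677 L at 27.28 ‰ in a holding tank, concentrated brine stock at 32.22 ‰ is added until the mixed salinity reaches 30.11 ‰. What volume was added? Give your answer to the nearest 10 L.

7610 L

Salt balance: 5,677×27.28 + V×32.22 = (5,677+V)×30.11
154,868.56 + 32.22V = 170,934.47 + 30.11V
16,065.91 = 2.11V
V = 7,614.18 L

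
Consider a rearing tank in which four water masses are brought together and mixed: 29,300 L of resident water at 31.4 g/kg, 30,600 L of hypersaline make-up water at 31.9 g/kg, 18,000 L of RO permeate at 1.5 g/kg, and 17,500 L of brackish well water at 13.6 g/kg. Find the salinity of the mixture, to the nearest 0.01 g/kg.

By conservation of dissolved salt,
salt = 29,300×31.4 + 30,600×31.9 + 18,000×1.5 + 17,500×13.6 = 920,020 + 976,140 + 27,000 + 238,000 = 2,161,160
volume = 29,300 + 30,600 + 18,000 + 17,500 = 95,400 L
S = 2,161,160 / 95,400 = 22.6537 g/kg

22.65 g/kg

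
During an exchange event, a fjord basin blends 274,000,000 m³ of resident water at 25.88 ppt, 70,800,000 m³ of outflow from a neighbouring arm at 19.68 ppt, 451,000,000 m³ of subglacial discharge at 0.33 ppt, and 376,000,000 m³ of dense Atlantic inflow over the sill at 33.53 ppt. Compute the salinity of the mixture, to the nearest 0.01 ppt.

18.13 ppt

Salt balance:
salt = 274,000,000×25.88 + 70,800,000×19.68 + 451,000,000×0.33 + 376,000,000×33.53 = 7,091,120,000 + 1,393,344,000 + 148,830,000 + 12,607,280,000 = 21,240,574,000
volume = 274,000,000 + 70,800,000 + 451,000,000 + 376,000,000 = 1,171,800,000 m³
S = 21,240,574,000 / 1,171,800,000 = 18.1264 ppt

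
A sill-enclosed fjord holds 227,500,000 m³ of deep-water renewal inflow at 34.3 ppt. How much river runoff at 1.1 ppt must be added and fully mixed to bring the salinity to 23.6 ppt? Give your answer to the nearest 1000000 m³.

Salt balance: 227,500,000×34.3 + V×1.1 = (227,500,000+V)×23.6
7,803,250,000 + 1.1V = 5,369,000,000 + 23.6V
2,434,250,000 = 22.5V
V = 108,188,888.89 m³

108000000 m³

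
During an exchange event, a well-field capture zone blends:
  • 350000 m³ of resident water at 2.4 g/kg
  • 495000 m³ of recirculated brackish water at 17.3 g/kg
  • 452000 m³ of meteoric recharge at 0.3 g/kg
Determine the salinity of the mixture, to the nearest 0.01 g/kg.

7.35 g/kg

By conservation of dissolved salt,
salt = 350,000×2.4 + 495,000×17.3 + 452,000×0.3 = 840,000 + 8,563,500 + 135,600 = 9,539,100
volume = 350,000 + 495,000 + 452,000 = 1,297,000 m³
S = 9,539,100 / 1,297,000 = 7.3547 g/kg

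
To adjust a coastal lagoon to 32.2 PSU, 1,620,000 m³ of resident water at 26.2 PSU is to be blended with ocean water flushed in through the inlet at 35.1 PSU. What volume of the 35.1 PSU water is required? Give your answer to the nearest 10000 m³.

3350000 m³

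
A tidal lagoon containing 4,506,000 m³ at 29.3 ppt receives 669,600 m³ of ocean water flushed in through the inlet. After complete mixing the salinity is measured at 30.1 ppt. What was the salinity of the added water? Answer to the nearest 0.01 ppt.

35.48 ppt

Salt balance: 4,506,000×29.3 + 669,600×S = 5,175,600×30.1
132,025,800 + 669,600·S = 155,785,560
S = (155,785,560 − 132,025,800) / 669,600 = 35.4835 ppt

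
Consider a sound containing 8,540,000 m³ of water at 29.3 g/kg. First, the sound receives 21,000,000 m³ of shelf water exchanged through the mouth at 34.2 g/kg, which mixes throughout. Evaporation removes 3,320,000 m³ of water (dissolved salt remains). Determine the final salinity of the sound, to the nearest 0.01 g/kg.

36.93 g/kg

After mixing: salt = 8,540,000×29.3 + 21,000,000×34.2 = 968,422,000; volume = 29,540,000 m³
After evaporation: salt unchanged = 968,422,000; volume = 29,540,000 − 3,320,000 = 26,220,000 m³
S = 968,422,000 / 26,220,000 = 36.9345 g/kg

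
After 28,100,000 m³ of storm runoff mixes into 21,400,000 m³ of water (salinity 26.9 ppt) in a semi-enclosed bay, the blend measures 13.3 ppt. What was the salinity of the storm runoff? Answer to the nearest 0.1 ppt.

2.9 ppt

Salt balance: 21,400,000×26.9 + 28,100,000×S = 49,500,000×13.3
575,660,000 + 28,100,000·S = 658,350,000
S = (658,350,000 − 575,660,000) / 28,100,000 = 2.9427 ppt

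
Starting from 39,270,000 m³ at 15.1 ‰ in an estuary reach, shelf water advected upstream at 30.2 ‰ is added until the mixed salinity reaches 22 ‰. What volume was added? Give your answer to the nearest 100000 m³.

Salt balance: 39,270,000×15.1 + V×30.2 = (39,270,000+V)×22
592,977,000 + 30.2V = 863,940,000 + 22V
270,963,000 = 8.2V
V = 33,044,268.29 m³

33000000 m³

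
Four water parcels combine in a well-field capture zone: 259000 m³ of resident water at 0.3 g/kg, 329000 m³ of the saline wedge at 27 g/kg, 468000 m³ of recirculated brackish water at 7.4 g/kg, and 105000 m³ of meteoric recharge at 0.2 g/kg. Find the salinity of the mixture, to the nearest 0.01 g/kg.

Salt balance:
salt = 259,000×0.3 + 329,000×27 + 468,000×7.4 + 105,000×0.2 = 77,700 + 8,883,000 + 3,463,200 + 21,000 = 12,444,900
volume = 259,000 + 329,000 + 468,000 + 105,000 = 1,161,000 m³
S = 12,444,900 / 1,161,000 = 10.7191 g/kg

10.72 g/kg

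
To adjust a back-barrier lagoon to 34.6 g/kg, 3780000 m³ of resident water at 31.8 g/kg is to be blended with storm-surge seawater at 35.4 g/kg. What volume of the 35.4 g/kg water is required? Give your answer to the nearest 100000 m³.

Salt balance: 3,780,000×31.8 + V×35.4 = (3,780,000+V)×34.6
120,204,000 + 35.4V = 130,788,000 + 34.6V
10,584,000 = 0.8V
V = 13,230,000 m³

13200000 m³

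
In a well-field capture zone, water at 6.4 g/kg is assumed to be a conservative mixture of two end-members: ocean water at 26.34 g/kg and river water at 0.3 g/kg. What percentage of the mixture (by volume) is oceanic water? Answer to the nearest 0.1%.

23.4%

Let g be the oceanic fraction. Salt balance per unit volume:
g×26.34 + (1−g)×0.3 = 6.4
g = (6.4 − 0.3) / (26.34 − 0.3) = 6.1/26.04 = 0.2343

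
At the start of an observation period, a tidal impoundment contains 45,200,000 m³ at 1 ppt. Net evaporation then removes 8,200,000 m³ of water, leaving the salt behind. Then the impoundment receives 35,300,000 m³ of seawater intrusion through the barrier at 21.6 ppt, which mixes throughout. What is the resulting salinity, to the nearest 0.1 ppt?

11.2 ppt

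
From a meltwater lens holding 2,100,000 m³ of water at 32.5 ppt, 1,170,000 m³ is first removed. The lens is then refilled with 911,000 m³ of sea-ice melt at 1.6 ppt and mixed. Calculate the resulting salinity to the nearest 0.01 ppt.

17.21 ppt

Remaining after removal: 930,000 m³ at 32.5 ppt (salt = 30,225,000)
After addition: salt = 30,225,000 + 911,000×1.6 = 31,682,600; volume = 1,841,000 m³
S = 31,682,600 / 1,841,000 = 17.2095 ppt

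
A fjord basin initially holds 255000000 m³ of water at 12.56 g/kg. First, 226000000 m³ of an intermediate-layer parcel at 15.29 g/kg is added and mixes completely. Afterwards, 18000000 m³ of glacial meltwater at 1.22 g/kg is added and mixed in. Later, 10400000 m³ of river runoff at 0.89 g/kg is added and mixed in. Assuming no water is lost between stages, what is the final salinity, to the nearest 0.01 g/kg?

13.13 g/kg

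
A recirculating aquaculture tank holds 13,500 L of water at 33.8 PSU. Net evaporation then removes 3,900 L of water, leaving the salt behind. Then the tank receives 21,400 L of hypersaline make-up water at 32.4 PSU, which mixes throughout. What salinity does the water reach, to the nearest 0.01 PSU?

After evaporation: salt = 13,500×33.8 = 456,300; volume = 13,500 − 3,900 = 9,600 L
After mixing: salt = 456,300 + 21,400×32.4 = 1,149,660; volume = 9,600 + 21,400 = 31,000 L
S = 1,149,660 / 31,000 = 37.0858 PSU

37.09 PSU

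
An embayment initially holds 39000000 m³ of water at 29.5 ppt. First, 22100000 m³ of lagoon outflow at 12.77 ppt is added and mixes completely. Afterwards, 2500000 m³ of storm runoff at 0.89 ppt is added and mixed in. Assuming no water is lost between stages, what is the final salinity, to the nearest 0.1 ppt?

22.6 ppt

Weighted by volume,
Initial salt = 39,000,000×29.5 = 1,150,500,000
After stage 1: salt = 1,150,500,000 + 22,100,000×12.77 = 1,432,717,000; volume = 61,100,000 m³; S = 23.449 ppt
After stage 2: salt = 1,432,717,000 + 2,500,000×0.89 = 1,434,942,000; volume = 63,600,000 m³
S = 1,434,942,000 / 63,600,000 = 22.562 ppt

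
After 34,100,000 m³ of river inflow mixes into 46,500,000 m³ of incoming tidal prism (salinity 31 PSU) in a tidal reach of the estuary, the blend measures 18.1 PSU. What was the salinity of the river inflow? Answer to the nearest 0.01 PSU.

0.51 PSU

Salt balance: 46,500,000×31 + 34,100,000×S = 80,600,000×18.1
1,441,500,000 + 34,100,000·S = 1,458,860,000
S = (1,458,860,000 − 1,441,500,000) / 34,100,000 = 0.5091 PSU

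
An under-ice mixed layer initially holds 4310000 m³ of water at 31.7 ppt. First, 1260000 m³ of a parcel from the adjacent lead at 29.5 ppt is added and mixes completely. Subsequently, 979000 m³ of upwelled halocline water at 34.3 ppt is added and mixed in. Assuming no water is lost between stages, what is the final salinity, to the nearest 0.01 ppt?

31.67 ppt

Total salt / total volume:
Initial salt = 4,310,000×31.7 = 136,627,000
After stage 1: salt = 136,627,000 + 1,260,000×29.5 = 173,797,000; volume = 5,570,000 m³; S = 31.202 ppt
After stage 2: salt = 173,797,000 + 979,000×34.3 = 207,376,700; volume = 6,549,000 m³
S = 207,376,700 / 6,549,000 = 31.6654 ppt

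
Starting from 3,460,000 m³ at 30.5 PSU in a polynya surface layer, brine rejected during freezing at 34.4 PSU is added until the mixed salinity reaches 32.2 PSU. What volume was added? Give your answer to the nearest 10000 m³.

Salt balance: 3,460,000×30.5 + V×34.4 = (3,460,000+V)×32.2
105,530,000 + 34.4V = 111,412,000 + 32.2V
5,882,000 = 2.2V
V = 2,673,636.36 m³

2670000 m³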